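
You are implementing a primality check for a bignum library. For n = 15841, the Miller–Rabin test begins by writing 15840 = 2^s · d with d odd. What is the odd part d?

Halving: 15840 → 7920 → 3960 → 1980 → 990 → 495; 495 is odd.
So 15840 = 2^5 · 495.

495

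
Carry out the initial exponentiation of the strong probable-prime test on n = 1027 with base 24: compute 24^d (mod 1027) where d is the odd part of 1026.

710

n − 1 = 1026 = 2^1 · 513, so s = 1 and d = 513.
24^513 mod 1027 = 710.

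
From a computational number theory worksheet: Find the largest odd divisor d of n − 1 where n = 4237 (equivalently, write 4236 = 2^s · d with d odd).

Halving: 4236 → 2118 → 1059; 1059 is odd.
So 4236 = 2^2 · 1059.

1059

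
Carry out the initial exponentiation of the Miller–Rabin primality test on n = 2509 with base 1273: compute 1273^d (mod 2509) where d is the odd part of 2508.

519

n − 1 = 2508 = 2^2 · 627, so s = 2 and d = 627.
Repeated squaring mod 2509: 1273^1 ≡ 1273, 1273^2 ≡ 2224, 1273^4 ≡ 937, 1273^8 ≡ 2328, 1273^16 ≡ 144, 1273^32 ≡ 664, 1273^64 ≡ 1821, 1273^128 ≡ 1652, 1273^256 ≡ 1821, 1273^512 ≡ 1652.
627 = 512 + 64 + 32 + 16 + 2 + 1, so 1273^627 ≡ 1652·1821·664·144·2224·1273 ≡ 519 (mod 2509).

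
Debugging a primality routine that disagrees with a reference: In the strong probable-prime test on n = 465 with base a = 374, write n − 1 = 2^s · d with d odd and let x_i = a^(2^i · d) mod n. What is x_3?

n − 1 = 464 = 2^4 · 29, so s = 4 and d = 29.
x_0 = 374^29 mod 465 = 419.
x_1 = 419^2 mod 465 = 256.
x_2 = 256^2 mod 465 = 436.
x_3 = 436^2 mod 465 = 376.

376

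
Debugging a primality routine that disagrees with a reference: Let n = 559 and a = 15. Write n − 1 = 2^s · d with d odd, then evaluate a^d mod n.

398

n − 1 = 558 = 2^1 · 279, so s = 1 and d = 279.
Repeated squaring mod 559: 15^1 ≡ 15, 15^2 ≡ 225, 15^4 ≡ 315, 15^8 ≡ 282, 15^16 ≡ 146, 15^32 ≡ 74, 15^64 ≡ 445, 15^128 ≡ 139, 15^256 ≡ 315.
279 = 256 + 16 + 4 + 2 + 1, so 15^279 ≡ 315·146·315·225·15 ≡ 398 (mod 559).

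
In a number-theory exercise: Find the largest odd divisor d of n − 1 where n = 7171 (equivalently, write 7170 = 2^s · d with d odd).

3585

Halving: 7170 → 3585; 3585 is odd.
So 7170 = 2^1 · 3585.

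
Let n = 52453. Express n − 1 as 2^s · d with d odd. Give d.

13113

Halving: 52452 → 26226 → 13113; 13113 is odd.
So 52452 = 2^2 · 13113.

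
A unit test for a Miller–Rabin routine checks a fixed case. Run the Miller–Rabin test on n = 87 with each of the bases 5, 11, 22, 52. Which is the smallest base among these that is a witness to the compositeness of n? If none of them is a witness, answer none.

n − 1 = 86 = 2^1 · 43, so s = 1 and d = 43.
Base 5: x_0 = 5^43 mod 87 = 5. x_0 ∉ {1, 86} and s = 1, so 5 is a Miller–Rabin witness and 87 is composite.
Base 11: x_0 = 11^43 mod 87 = 47. x_0 ∉ {1, 86} and s = 1, so 11 is a Miller–Rabin witness and 87 is composite.
Base 22: x_0 = 22^43 mod 87 = 22. x_0 ∉ {1, 86} and s = 1, so 22 is a Miller–Rabin witness and 87 is composite.
Base 52: x_0 = 52^43 mod 87 = 52. x_0 ∉ {1, 86} and s = 1, so 52 is a Miller–Rabin witness and 87 is composite.
The smallest witness among the given bases is 5.

5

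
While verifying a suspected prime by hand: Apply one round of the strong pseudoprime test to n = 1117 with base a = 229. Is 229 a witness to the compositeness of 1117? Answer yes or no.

n − 1 = 1116 = 2^2 · 279, so s = 2 and d = 279.
Repeated squaring mod 1117: 229^1 ≡ 229, 229^2 ≡ 1059, 229^4 ≡ 13, 229^8 ≡ 169, 229^16 ≡ 636, 229^32 ≡ 142, 229^64 ≡ 58, 229^128 ≡ 13, 229^256 ≡ 169.
279 = 256 + 16 + 4 + 2 + 1, so 229^279 ≡ 169·636·13·1059·229 ≡ 903 (mod 1117).
x_0 = 229^279 mod 1117 = 903.
x_0 is neither 1 nor 1116, so continue squaring.
x_1 = 903^2 mod 1117 = 1116.
x_1 ≡ −1, so 229 is not a witness.

no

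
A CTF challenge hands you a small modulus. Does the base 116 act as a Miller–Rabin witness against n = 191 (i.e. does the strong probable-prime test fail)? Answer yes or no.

n − 1 = 190 = 2^1 · 95, so s = 1 and d = 95.
x_0 = 116^95 mod 191 = 190.
x_0 = 190 ≡ −1, so 116 is not a witness.

no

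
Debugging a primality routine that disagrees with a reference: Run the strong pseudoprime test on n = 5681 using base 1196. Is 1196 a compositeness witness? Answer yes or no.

yes

n − 1 = 5680 = 2^4 · 355, so s = 4 and d = 355.
x_0 = 1196^355 mod 5681 = 1196.
x_0 is neither 1 nor 5680, so continue squaring.
x_1 = 1196^2 mod 5681 = 4485.
x_2 = 4485^2 mod 5681 = 4485.
x_3 = 4485^2 mod 5681 = 4485.
Reached i = s−1 = 3 without hitting −1: 1196 is a Miller–Rabin witness and 5681 is composite.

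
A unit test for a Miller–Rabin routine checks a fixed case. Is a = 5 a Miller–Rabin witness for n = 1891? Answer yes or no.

yes

n − 1 = 1890 = 2^1 · 945, so s = 1 and d = 945.
x_0 = 5^945 mod 1891 = 1768.
x_0 ∉ {1, 1890} and s = 1, so 5 is a Miller–Rabin witness and 1891 is composite.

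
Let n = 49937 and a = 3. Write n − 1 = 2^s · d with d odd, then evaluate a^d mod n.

n − 1 = 49936 = 2^4 · 3121, so s = 4 and d = 3121.
3^3121 mod 49937 = 5183.

5183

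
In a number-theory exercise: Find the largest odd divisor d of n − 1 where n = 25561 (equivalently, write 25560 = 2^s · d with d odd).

Halving: 25560 → 12780 → 6390 → 3195; 3195 is odd.
So 25560 = 2^3 · 3195.

3195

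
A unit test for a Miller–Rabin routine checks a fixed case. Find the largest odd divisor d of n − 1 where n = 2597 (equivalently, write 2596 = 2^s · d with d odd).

Halving: 2596 → 1298 → 649; 649 is odd.
So 2596 = 2^2 · 649.

649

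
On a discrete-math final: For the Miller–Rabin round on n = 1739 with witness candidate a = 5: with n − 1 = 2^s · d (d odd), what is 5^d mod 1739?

n − 1 = 1738 = 2^1 · 869, so s = 1 and d = 869.
5^869 mod 1739 = 609.

609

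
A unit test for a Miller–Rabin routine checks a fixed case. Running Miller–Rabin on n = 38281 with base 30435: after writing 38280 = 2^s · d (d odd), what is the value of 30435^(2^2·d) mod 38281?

n − 1 = 38280 = 2^3 · 4785, so s = 3 and d = 4785.
x_0 = 30435^4785 mod 38281 = 29185.
x_1 = 29185^2 mod 38281 = 11975.
x_2 = 11975^2 mod 38281 = 38280.

38280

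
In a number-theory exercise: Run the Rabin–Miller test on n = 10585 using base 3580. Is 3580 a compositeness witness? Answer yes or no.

yes

n − 1 = 10584 = 2^3 · 1323, so s = 3 and d = 1323.
x_0 = 3580^1323 mod 10585 = 2290.
x_0 is neither 1 nor 10584, so continue squaring.
x_1 = 2290^2 mod 10585 = 4525.
x_2 = 4525^2 mod 10585 = 4235.
Reached i = s−1 = 2 without hitting −1: 3580 is a Miller–Rabin witness and 10585 is composite.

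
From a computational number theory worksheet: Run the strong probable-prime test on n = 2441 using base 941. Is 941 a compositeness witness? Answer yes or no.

no

n − 1 = 2440 = 2^3 · 305, so s = 3 and d = 305.
Repeated squaring mod 2441: 941^1 ≡ 941, 941^2 ≡ 1839, 941^4 ≡ 1136, 941^8 ≡ 1648, 941^16 ≡ 1512, 941^32 ≡ 1368, 941^64 ≡ 1618, 941^128 ≡ 1172, 941^256 ≡ 1742.
305 = 256 + 32 + 16 + 1, so 941^305 ≡ 1742·1368·1512·941 ≡ 1122 (mod 2441).
x_0 = 941^305 mod 2441 = 1122.
x_0 is neither 1 nor 2440, so continue squaring.
x_1 = 1122^2 mod 2441 = 1769.
x_2 = 1769^2 mod 2441 = 2440.
x_2 ≡ −1, so 941 is not a witness.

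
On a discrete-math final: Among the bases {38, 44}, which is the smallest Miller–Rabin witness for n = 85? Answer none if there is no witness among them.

44

n − 1 = 84 = 2^2 · 21, so s = 2 and d = 21.
Base 38: x_0 = 38^21 mod 85 = 38. x_0 is neither 1 nor 84, so continue squaring. x_1 = 38^2 mod 85 = 84. x_1 ≡ −1, so 38 is not a witness.
Base 44: x_0 = 44^21 mod 85 = 74. x_0 is neither 1 nor 84, so continue squaring. x_1 = 74^2 mod 85 = 36. Reached i = s−1 = 1 without hitting −1: 44 is a Miller–Rabin witness and 85 is composite.
The smallest witness among the given bases is 44.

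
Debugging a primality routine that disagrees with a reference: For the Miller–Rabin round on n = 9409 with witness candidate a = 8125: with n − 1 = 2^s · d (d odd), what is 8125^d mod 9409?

n − 1 = 9408 = 2^6 · 147, so s = 6 and d = 147.
8125^147 mod 9409 = 5377.

5377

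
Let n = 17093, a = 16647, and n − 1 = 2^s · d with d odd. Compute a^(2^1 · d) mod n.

1

n − 1 = 17092 = 2^2 · 4273, so s = 2 and d = 4273.
x_0 = 16647^4273 mod 17093 = 17092.
x_1 = 17092^2 mod 17093 = 1.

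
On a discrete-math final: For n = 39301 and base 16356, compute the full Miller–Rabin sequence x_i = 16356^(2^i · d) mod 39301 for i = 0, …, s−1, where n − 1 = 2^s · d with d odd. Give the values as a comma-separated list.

39300, 1

n − 1 = 39300 = 2^2 · 9825, so s = 2 and d = 9825.
x_0 = 16356^9825 mod 39301 = 39300.
x_1 = 39300^2 mod 39301 = 1.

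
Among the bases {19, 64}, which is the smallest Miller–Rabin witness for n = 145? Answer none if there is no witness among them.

19

n − 1 = 144 = 2^4 · 9, so s = 4 and d = 9.
Base 19: x_0 = 19^9 mod 145 = 69. x_0 is neither 1 nor 144, so continue squaring. x_1 = 69^2 mod 145 = 121. x_2 = 121^2 mod 145 = 141. x_3 = 141^2 mod 145 = 16. Reached i = s−1 = 3 without hitting −1: 19 is a Miller–Rabin witness and 145 is composite.
Base 64: x_0 = 64^9 mod 145 = 109. x_0 is neither 1 nor 144, so continue squaring. x_1 = 109^2 mod 145 = 136. x_2 = 136^2 mod 145 = 81. x_3 = 81^2 mod 145 = 36. Reached i = s−1 = 3 without hitting −1: 64 is a Miller–Rabin witness and 145 is composite.
The smallest witness among the given bases is 19.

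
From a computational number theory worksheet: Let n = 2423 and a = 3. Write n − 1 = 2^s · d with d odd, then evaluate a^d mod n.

n − 1 = 2422 = 2^1 · 1211, so s = 1 and d = 1211.
3^1211 mod 2423 = 1.

1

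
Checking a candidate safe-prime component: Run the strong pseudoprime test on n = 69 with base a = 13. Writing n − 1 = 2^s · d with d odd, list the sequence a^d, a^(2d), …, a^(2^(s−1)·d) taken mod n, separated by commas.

n − 1 = 68 = 2^2 · 17, so s = 2 and d = 17.
x_0 = 13^17 mod 69 = 52.
x_1 = 52^2 mod 69 = 13.

52, 13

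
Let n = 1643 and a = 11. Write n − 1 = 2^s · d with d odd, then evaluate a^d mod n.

n − 1 = 1642 = 2^1 · 821, so s = 1 and d = 821.
11^821 mod 1643 = 303.

303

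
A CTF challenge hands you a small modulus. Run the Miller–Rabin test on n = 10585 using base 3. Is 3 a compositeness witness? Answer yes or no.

no

n − 1 = 10584 = 2^3 · 1323, so s = 3 and d = 1323.
Repeated squaring mod 10585: 3^1 ≡ 3, 3^2 ≡ 9, 3^4 ≡ 81, 3^8 ≡ 6561, 3^16 ≡ 8111, 3^32 ≡ 2546, 3^64 ≡ 4096, 3^128 ≡ 10576, 3^256 ≡ 81, 3^512 ≡ 6561, 3^1024 ≡ 8111.
1323 = 1024 + 256 + 32 + 8 + 2 + 1, so 3^1323 ≡ 8111·81·2546·6561·9·3 ≡ 8422 (mod 10585).
x_0 = 3^1323 mod 10585 = 8422.
x_0 is neither 1 nor 10584, so continue squaring.
x_1 = 8422^2 mod 10585 = 10584.
x_1 ≡ −1, so 3 is not a witness.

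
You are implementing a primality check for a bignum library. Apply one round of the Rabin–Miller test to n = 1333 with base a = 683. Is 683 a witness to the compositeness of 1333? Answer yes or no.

n − 1 = 1332 = 2^2 · 333, so s = 2 and d = 333.
Repeated squaring mod 1333: 683^1 ≡ 683, 683^2 ≡ 1272, 683^4 ≡ 1055, 683^8 ≡ 1303, 683^16 ≡ 900, 683^32 ≡ 869, 683^64 ≡ 683, 683^128 ≡ 1272, 683^256 ≡ 1055.
333 = 256 + 64 + 8 + 4 + 1, so 683^333 ≡ 1055·683·1303·1055·683 ≡ 1086 (mod 1333).
x_0 = 683^333 mod 1333 = 1086.
x_0 is neither 1 nor 1332, so continue squaring.
x_1 = 1086^2 mod 1333 = 1024.
Reached i = s−1 = 1 without hitting −1: 683 is a Miller–Rabin witness and 1333 is composite.

yes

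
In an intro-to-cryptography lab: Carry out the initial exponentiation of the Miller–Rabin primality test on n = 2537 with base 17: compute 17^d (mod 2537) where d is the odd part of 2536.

n − 1 = 2536 = 2^3 · 317, so s = 3 and d = 317.
By repeated squaring, 17^317 ≡ 934 (mod 2537).

934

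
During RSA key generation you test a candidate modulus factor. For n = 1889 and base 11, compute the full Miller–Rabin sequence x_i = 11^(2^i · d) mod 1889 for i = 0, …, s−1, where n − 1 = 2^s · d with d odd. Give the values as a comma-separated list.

n − 1 = 1888 = 2^5 · 59, so s = 5 and d = 59.
x_0 = 11^59 mod 1889 = 914.
x_1 = 914^2 mod 1889 = 458.
x_2 = 458^2 mod 1889 = 85.
x_3 = 85^2 mod 1889 = 1558.
x_4 = 1558^2 mod 1889 = 1888.

914, 458, 85, 1558, 1888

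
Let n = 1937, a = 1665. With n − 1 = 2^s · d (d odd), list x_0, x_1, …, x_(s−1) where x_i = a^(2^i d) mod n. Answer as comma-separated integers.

1444, 924, 1496, 781

n − 1 = 1936 = 2^4 · 121, so s = 4 and d = 121.
x_0 = 1665^121 mod 1937 = 1444.
x_1 = 1444^2 mod 1937 = 924.
x_2 = 924^2 mod 1937 = 1496.
x_3 = 1496^2 mod 1937 = 781.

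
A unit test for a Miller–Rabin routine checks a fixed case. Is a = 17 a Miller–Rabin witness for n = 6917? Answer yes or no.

no

n − 1 = 6916 = 2^2 · 1729, so s = 2 and d = 1729.
Repeated squaring mod 6917: 17^1 ≡ 17, 17^2 ≡ 289, 17^4 ≡ 517, 17^8 ≡ 4443, 17^16 ≡ 6048, 17^32 ≡ 1208, 17^64 ≡ 6694, 17^128 ≡ 1310, 17^256 ≡ 684, 17^512 ≡ 4417, 17^1024 ≡ 3949.
1729 = 1024 + 512 + 128 + 64 + 1, so 17^1729 ≡ 3949·4417·1310·6694·17 ≡ 6916 (mod 6917).
x_0 = 17^1729 mod 6917 = 6916.
x_0 = 6916 ≡ −1, so 17 is not a witness.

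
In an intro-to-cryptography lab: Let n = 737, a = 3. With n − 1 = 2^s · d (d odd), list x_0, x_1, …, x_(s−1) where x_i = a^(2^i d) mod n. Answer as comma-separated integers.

137, 344, 416, 598, 159

n − 1 = 736 = 2^5 · 23, so s = 5 and d = 23.
x_0 = 3^23 mod 737 = 137.
x_1 = 137^2 mod 737 = 344.
x_2 = 344^2 mod 737 = 416.
x_3 = 416^2 mod 737 = 598.
x_4 = 598^2 mod 737 = 159.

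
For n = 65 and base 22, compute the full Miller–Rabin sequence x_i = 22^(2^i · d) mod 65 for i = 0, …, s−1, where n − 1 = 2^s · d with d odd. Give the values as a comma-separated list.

22, 29, 61, 16, 61, 16

n − 1 = 64 = 2^6 · 1, so s = 6 and d = 1.
x_0 = 22^1 mod 65 = 22.
x_1 = 22^2 mod 65 = 29.
x_2 = 29^2 mod 65 = 61.
x_3 = 61^2 mod 65 = 16.
x_4 = 16^2 mod 65 = 61.
x_5 = 61^2 mod 65 = 16.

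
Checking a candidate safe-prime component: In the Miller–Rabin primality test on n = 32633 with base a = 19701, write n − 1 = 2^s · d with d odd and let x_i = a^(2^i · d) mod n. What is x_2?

n − 1 = 32632 = 2^3 · 4079, so s = 3 and d = 4079.
Repeated squaring mod 32633: 19701^1 ≡ 19701, 19701^2 ≡ 25132, 19701^4 ≡ 5709, 19701^8 ≡ 24947, 19701^16 ≡ 8866, 19701^32 ≡ 25692, 19701^64 ≡ 11173, 19701^128 ≡ 14704, 19701^256 ≡ 13991, 19701^512 ≡ 15347, 19701^1024 ≡ 18048, 19701^2048 ≡ 20331.
4079 = 2048 + 1024 + 512 + 256 + 128 + 64 + 32 + 8 + 4 + 2 + 1, so 19701^4079 ≡ 20331·18048·15347·13991·14704·11173·25692·24947·5709·25132·19701 ≡ 15228 (mod 32633).
x_0 = 15228.
x_1 = 15228^2 mod 32633 = 1886.
x_2 = 1886^2 mod 32633 = 32632.

32632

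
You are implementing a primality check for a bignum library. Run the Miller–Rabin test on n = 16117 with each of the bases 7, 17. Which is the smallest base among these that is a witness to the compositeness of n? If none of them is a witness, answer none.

7

n − 1 = 16116 = 2^2 · 4029, so s = 2 and d = 4029.
Base 7: x_0 = 7^4029 mod 16117 = 3776. x_0 is neither 1 nor 16116, so continue squaring. x_1 = 3776^2 mod 16117 = 10748. Reached i = s−1 = 1 without hitting −1: 7 is a Miller–Rabin witness and 16117 is composite.
Base 17: x_0 = 17^4029 mod 16117 = 3596. x_0 is neither 1 nor 16116, so continue squaring. x_1 = 3596^2 mod 16117 = 5382. Reached i = s−1 = 1 without hitting −1: 17 is a Miller–Rabin witness and 16117 is composite.
The smallest witness among the given bases is 7.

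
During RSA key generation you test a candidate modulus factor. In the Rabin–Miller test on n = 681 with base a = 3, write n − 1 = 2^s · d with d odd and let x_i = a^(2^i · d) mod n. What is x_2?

3

n − 1 = 680 = 2^3 · 85, so s = 3 and d = 85.
x_0 = 3^85 mod 681 = 75.
x_1 = 75^2 mod 681 = 177.
x_2 = 177^2 mod 681 = 3.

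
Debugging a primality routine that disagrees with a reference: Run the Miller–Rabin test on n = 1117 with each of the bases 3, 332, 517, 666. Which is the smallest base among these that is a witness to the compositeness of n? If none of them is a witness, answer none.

none

n − 1 = 1116 = 2^2 · 279, so s = 2 and d = 279.
Base 3: x_0 = 3^279 mod 1117 = 1. x_0 = 1, so 3 is not a witness.
Base 332: x_0 = 332^279 mod 1117 = 1. x_0 = 1, so 332 is not a witness.
Base 517: x_0 = 517^279 mod 1117 = 903. x_0 is neither 1 nor 1116, so continue squaring. x_1 = 903^2 mod 1117 = 1116. x_1 ≡ −1, so 517 is not a witness.
Base 666: x_0 = 666^279 mod 1117 = 903. x_0 is neither 1 nor 1116, so continue squaring. x_1 = 903^2 mod 1117 = 1116. x_1 ≡ −1, so 666 is not a witness.
No listed base is a witness for 1117.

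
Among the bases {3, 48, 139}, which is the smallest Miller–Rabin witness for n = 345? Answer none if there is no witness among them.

n − 1 = 344 = 2^3 · 43, so s = 3 and d = 43.
Base 3: x_0 = 3^43 mod 345 = 192. x_0 is neither 1 nor 344, so continue squaring. x_1 = 192^2 mod 345 = 294. x_2 = 294^2 mod 345 = 186. Reached i = s−1 = 2 without hitting −1: 3 is a Miller–Rabin witness and 345 is composite.
Base 48: x_0 = 48^43 mod 345 = 12. x_0 is neither 1 nor 344, so continue squaring. x_1 = 12^2 mod 345 = 144. x_2 = 144^2 mod 345 = 36. Reached i = s−1 = 2 without hitting −1: 48 is a Miller–Rabin witness and 345 is composite.
Base 139: x_0 = 139^43 mod 345 = 139. x_0 is neither 1 nor 344, so continue squaring. x_1 = 139^2 mod 345 = 1. x_1 = 1 but x_0 ≠ ±1, a nontrivial square root of 1 — 139 is a witness and 345 is composite.
The smallest witness among the given bases is 3.

3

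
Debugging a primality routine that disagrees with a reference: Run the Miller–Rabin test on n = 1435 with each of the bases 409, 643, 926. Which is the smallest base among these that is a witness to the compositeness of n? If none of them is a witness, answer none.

n − 1 = 1434 = 2^1 · 717, so s = 1 and d = 717.
Base 409: x_0 = 409^717 mod 1435 = 1434. x_0 = 1434 ≡ −1, so 409 is not a witness.
Base 643: x_0 = 643^717 mod 1435 = 398. x_0 ∉ {1, 1434} and s = 1, so 643 is a Miller–Rabin witness and 1435 is composite.
Base 926: x_0 = 926^717 mod 1435 = 211. x_0 ∉ {1, 1434} and s = 1, so 926 is a Miller–Rabin witness and 1435 is composite.
The smallest witness among the given bases is 643.

643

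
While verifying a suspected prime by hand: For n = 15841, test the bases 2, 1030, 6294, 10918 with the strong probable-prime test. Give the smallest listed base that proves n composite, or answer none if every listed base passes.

none

n − 1 = 15840 = 2^5 · 495, so s = 5 and d = 495.
Base 2: x_0 = 2^495 mod 15841 = 1. x_0 = 1, so 2 is not a witness.
Base 1030: x_0 = 1030^495 mod 15841 = 1. x_0 = 1, so 1030 is not a witness.
Base 6294: x_0 = 6294^495 mod 15841 = 1. x_0 = 1, so 6294 is not a witness.
Base 10918: x_0 = 10918^495 mod 15841 = 15840. x_0 = 15840 ≡ −1, so 10918 is not a witness.
No listed base is a witness for 15841.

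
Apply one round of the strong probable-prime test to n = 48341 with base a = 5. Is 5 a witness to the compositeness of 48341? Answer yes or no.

no

n − 1 = 48340 = 2^2 · 12085, so s = 2 and d = 12085.
x_0 = 5^12085 mod 48341 = 48340.
x_0 = 48340 ≡ −1, so 5 is not a witness.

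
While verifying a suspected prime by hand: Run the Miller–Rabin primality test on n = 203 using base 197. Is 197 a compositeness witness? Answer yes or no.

yes

n − 1 = 202 = 2^1 · 101, so s = 1 and d = 101.
x_0 = 197^101 mod 203 = 190.
x_0 ∉ {1, 202} and s = 1, so 197 is a Miller–Rabin witness and 203 is composite.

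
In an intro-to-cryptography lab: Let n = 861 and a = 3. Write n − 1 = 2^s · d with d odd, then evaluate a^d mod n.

n − 1 = 860 = 2^2 · 215, so s = 2 and d = 215.
3^215 mod 861 = 96.

96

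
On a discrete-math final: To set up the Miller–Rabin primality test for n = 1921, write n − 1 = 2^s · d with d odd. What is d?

15

Halving: 1920 → 960 → 480 → 240 → 120 → 60 → 30 → 15; 15 is odd.
So 1920 = 2^7 · 15.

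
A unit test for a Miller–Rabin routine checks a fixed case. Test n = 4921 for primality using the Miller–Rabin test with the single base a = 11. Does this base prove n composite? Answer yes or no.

n − 1 = 4920 = 2^3 · 615, so s = 3 and d = 615.
By repeated squaring, 11^615 ≡ 1331 (mod 4921).
x_0 = 11^615 mod 4921 = 1331.
x_0 is neither 1 nor 4920, so continue squaring.
x_1 = 1331^2 mod 4921 = 1.
x_1 = 1 but x_0 ≠ ±1, a nontrivial square root of 1 — 11 is a witness and 4921 is composite.

yes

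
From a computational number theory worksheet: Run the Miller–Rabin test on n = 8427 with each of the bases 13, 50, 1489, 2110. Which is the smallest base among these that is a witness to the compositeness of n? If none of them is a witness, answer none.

13

n − 1 = 8426 = 2^1 · 4213, so s = 1 and d = 4213.
Base 13: x_0 = 13^4213 mod 8427 = 6691. x_0 ∉ {1, 8426} and s = 1, so 13 is a Miller–Rabin witness and 8427 is composite.
Base 50: x_0 = 50^4213 mod 8427 = 2912. x_0 ∉ {1, 8426} and s = 1, so 50 is a Miller–Rabin witness and 8427 is composite.
Base 1489: x_0 = 1489^4213 mod 8427 = 6577. x_0 ∉ {1, 8426} and s = 1, so 1489 is a Miller–Rabin witness and 8427 is composite.
Base 2110: x_0 = 2110^4213 mod 8427 = 6244. x_0 ∉ {1, 8426} and s = 1, so 2110 is a Miller–Rabin witness and 8427 is composite.
The smallest witness among the given bases is 13.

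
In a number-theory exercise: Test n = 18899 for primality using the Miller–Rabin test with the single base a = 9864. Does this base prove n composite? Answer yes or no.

n − 1 = 18898 = 2^1 · 9449, so s = 1 and d = 9449.
Repeated squaring mod 18899: 9864^1 ≡ 9864, 9864^2 ≡ 6444, 9864^4 ≡ 4033, 9864^8 ≡ 11949, 9864^16 ≡ 15555, 9864^32 ≡ 13027, 9864^64 ≡ 8608, 9864^128 ≡ 13584, 9864^256 ≡ 14119, 9864^512 ≡ 18408, 9864^1024 ≡ 14293, 9864^2048 ≡ 10558, 9864^4096 ≡ 5062, 9864^8192 ≡ 15699.
9449 = 8192 + 1024 + 128 + 64 + 32 + 8 + 1, so 9864^9449 ≡ 15699·14293·13584·8608·13027·11949·9864 ≡ 18898 (mod 18899).
x_0 = 9864^9449 mod 18899 = 18898.
x_0 = 18898 ≡ −1, so 9864 is not a witness.

no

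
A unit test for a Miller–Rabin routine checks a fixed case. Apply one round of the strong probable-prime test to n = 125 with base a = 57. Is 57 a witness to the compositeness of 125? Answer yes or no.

n − 1 = 124 = 2^2 · 31, so s = 2 and d = 31.
x_0 = 57^31 mod 125 = 68.
x_0 is neither 1 nor 124, so continue squaring.
x_1 = 68^2 mod 125 = 124.
x_1 ≡ −1, so 57 is not a witness.

no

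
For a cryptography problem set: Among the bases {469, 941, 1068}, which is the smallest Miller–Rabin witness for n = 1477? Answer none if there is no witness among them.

n − 1 = 1476 = 2^2 · 369, so s = 2 and d = 369.
Base 469: x_0 = 469^369 mod 1477 = 336. x_0 is neither 1 nor 1476, so continue squaring. x_1 = 336^2 mod 1477 = 644. Reached i = s−1 = 1 without hitting −1: 469 is a Miller–Rabin witness and 1477 is composite.
Base 941: x_0 = 941^369 mod 1477 = 440. x_0 is neither 1 nor 1476, so continue squaring. x_1 = 440^2 mod 1477 = 113. Reached i = s−1 = 1 without hitting −1: 941 is a Miller–Rabin witness and 1477 is composite.
Base 1068: x_0 = 1068^369 mod 1477 = 64. x_0 is neither 1 nor 1476, so continue squaring. x_1 = 64^2 mod 1477 = 1142. Reached i = s−1 = 1 without hitting −1: 1068 is a Miller–Rabin witness and 1477 is composite.
The smallest witness among the given bases is 469.

469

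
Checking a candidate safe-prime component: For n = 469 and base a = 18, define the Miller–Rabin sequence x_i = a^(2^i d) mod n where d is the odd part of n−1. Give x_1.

64

n − 1 = 468 = 2^2 · 117, so s = 2 and d = 117.
x_0 = 18^117 mod 469 = 8.
x_1 = 8^2 mod 469 = 64.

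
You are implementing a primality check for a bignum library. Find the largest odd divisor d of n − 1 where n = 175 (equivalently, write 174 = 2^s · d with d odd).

87

Halving: 174 → 87; 87 is odd.
So 174 = 2^1 · 87.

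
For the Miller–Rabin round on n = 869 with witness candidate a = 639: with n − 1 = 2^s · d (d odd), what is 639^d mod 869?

276

n − 1 = 868 = 2^2 · 217, so s = 2 and d = 217.
Repeated squaring mod 869: 639^1 ≡ 639, 639^2 ≡ 760, 639^4 ≡ 584, 639^8 ≡ 408, 639^16 ≡ 485, 639^32 ≡ 595, 639^64 ≡ 342, 639^128 ≡ 518.
217 = 128 + 64 + 16 + 8 + 1, so 639^217 ≡ 518·342·485·408·639 ≡ 276 (mod 869).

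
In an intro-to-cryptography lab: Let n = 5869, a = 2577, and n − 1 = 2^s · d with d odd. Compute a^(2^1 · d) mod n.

n − 1 = 5868 = 2^2 · 1467, so s = 2 and d = 1467.
x_0 = 2577^1467 mod 5869 = 1042.
x_1 = 1042^2 mod 5869 = 5868.

5868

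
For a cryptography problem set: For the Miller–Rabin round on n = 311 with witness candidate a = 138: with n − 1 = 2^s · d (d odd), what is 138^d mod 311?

n − 1 = 310 = 2^1 · 155, so s = 1 and d = 155.
Repeated squaring mod 311: 138^1 ≡ 138, 138^2 ≡ 73, 138^4 ≡ 42, 138^8 ≡ 209, 138^16 ≡ 141, 138^32 ≡ 288, 138^64 ≡ 218, 138^128 ≡ 252.
155 = 128 + 16 + 8 + 2 + 1, so 138^155 ≡ 252·141·209·73·138 ≡ 310 (mod 311).

310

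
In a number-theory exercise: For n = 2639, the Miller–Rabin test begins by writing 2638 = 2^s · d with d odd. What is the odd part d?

1319

Halving: 2638 → 1319; 1319 is odd.
So 2638 = 2^1 · 1319.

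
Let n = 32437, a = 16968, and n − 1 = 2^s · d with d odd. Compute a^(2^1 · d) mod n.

11006

n − 1 = 32436 = 2^2 · 8109, so s = 2 and d = 8109.
x_0 = 16968^8109 mod 32437 = 31755.
x_1 = 31755^2 mod 32437 = 11006.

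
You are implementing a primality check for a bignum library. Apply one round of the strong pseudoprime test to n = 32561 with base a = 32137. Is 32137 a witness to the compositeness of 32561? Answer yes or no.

no

n − 1 = 32560 = 2^4 · 2035, so s = 4 and d = 2035.
x_0 = 32137^2035 mod 32561 = 24483.
x_0 is neither 1 nor 32560, so continue squaring.
x_1 = 24483^2 mod 32561 = 1840.
x_2 = 1840^2 mod 32561 = 31817.
x_3 = 31817^2 mod 32561 = 32560.
x_3 ≡ −1, so 32137 is not a witness.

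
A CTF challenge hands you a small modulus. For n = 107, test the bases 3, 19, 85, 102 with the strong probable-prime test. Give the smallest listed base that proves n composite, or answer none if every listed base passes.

none

n − 1 = 106 = 2^1 · 53, so s = 1 and d = 53.
Base 3: x_0 = 3^53 mod 107 = 1. x_0 = 1, so 3 is not a witness.
Base 19: x_0 = 19^53 mod 107 = 1. x_0 = 1, so 19 is not a witness.
Base 85: x_0 = 85^53 mod 107 = 1. x_0 = 1, so 85 is not a witness.
Base 102: x_0 = 102^53 mod 107 = 1. x_0 = 1, so 102 is not a witness.
No listed base is a witness for 107.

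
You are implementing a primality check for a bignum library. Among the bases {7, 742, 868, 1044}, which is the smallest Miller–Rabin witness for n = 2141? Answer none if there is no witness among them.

none

n − 1 = 2140 = 2^2 · 535, so s = 2 and d = 535.
Base 7: x_0 = 7^535 mod 2141 = 419. x_0 is neither 1 nor 2140, so continue squaring. x_1 = 419^2 mod 2141 = 2140. x_1 ≡ −1, so 7 is not a witness.
Base 742: x_0 = 742^535 mod 2141 = 419. x_0 is neither 1 nor 2140, so continue squaring. x_1 = 419^2 mod 2141 = 2140. x_1 ≡ −1, so 742 is not a witness.
Base 868: x_0 = 868^535 mod 2141 = 1722. x_0 is neither 1 nor 2140, so continue squaring. x_1 = 1722^2 mod 2141 = 2140. x_1 ≡ −1, so 868 is not a witness.
Base 1044: x_0 = 1044^535 mod 2141 = 1. x_0 = 1, so 1044 is not a witness.
No listed base is a witness for 2141.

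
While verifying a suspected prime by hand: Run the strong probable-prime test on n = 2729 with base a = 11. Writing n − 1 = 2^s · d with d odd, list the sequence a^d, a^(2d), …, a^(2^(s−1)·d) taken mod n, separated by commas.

1, 1, 1

n − 1 = 2728 = 2^3 · 341, so s = 3 and d = 341.
x_0 = 11^341 mod 2729 = 1.
x_1 = 1^2 mod 2729 = 1.
x_2 = 1^2 mod 2729 = 1.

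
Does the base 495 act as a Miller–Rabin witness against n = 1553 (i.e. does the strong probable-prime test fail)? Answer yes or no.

no

n − 1 = 1552 = 2^4 · 97, so s = 4 and d = 97.
x_0 = 495^97 mod 1553 = 1552.
x_0 = 1552 ≡ −1, so 495 is not a witness.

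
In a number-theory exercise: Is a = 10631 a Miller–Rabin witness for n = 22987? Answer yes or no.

n − 1 = 22986 = 2^1 · 11493, so s = 1 and d = 11493.
By repeated squaring, 10631^11493 ≡ 22986 (mod 22987).
x_0 = 10631^11493 mod 22987 = 22986.
x_0 = 22986 ≡ −1, so 10631 is not a witness.

no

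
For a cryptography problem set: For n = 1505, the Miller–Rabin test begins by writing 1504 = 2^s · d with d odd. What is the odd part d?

Halving: 1504 → 752 → 376 → 188 → 94 → 47; 47 is odd.
So 1504 = 2^5 · 47.

47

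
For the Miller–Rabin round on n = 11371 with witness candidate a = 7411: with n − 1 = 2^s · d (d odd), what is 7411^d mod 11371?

n − 1 = 11370 = 2^1 · 5685, so s = 1 and d = 5685.
7411^5685 mod 11371 = 7504.

7504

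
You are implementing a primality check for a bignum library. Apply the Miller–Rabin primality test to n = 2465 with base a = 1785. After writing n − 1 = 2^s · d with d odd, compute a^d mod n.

1190

n − 1 = 2464 = 2^5 · 77, so s = 5 and d = 77.
1785^77 mod 2465 = 1190.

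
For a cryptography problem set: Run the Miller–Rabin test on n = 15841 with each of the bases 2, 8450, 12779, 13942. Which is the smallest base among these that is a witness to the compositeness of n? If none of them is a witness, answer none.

n − 1 = 15840 = 2^5 · 495, so s = 5 and d = 495.
Base 2: x_0 = 2^495 mod 15841 = 1. x_0 = 1, so 2 is not a witness.
Base 8450: x_0 = 8450^495 mod 15841 = 1. x_0 = 1, so 8450 is not a witness.
Base 12779: x_0 = 12779^495 mod 15841 = 1. x_0 = 1, so 12779 is not a witness.
Base 13942: x_0 = 13942^495 mod 15841 = 15840. x_0 = 15840 ≡ −1, so 13942 is not a witness.
No listed base is a witness for 15841.

none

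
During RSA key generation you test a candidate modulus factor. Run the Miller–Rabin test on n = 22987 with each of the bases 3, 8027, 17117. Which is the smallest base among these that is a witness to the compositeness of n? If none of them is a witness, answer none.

n − 1 = 22986 = 2^1 · 11493, so s = 1 and d = 11493.
Base 3: x_0 = 3^11493 mod 22987 = 2659. x_0 ∉ {1, 22986} and s = 1, so 3 is a Miller–Rabin witness and 22987 is composite.
Base 8027: x_0 = 8027^11493 mod 22987 = 13972. x_0 ∉ {1, 22986} and s = 1, so 8027 is a Miller–Rabin witness and 22987 is composite.
Base 17117: x_0 = 17117^11493 mod 22987 = 8891. x_0 ∉ {1, 22986} and s = 1, so 17117 is a Miller–Rabin witness and 22987 is composite.
The smallest witness among the given bases is 3.

3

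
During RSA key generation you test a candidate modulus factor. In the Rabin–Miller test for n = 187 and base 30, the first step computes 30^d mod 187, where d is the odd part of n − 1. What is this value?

149

n − 1 = 186 = 2^1 · 93, so s = 1 and d = 93.
Repeated squaring mod 187: 30^1 ≡ 30, 30^2 ≡ 152, 30^4 ≡ 103, 30^8 ≡ 137, 30^16 ≡ 69, 30^32 ≡ 86, 30^64 ≡ 103.
93 = 64 + 16 + 8 + 4 + 1, so 30^93 ≡ 103·69·137·103·30 ≡ 149 (mod 187).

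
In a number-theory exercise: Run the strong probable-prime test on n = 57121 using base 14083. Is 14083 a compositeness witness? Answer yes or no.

n − 1 = 57120 = 2^5 · 1785, so s = 5 and d = 1785.
x_0 = 14083^1785 mod 57121 = 34176.
x_0 is neither 1 nor 57120, so continue squaring.
x_1 = 34176^2 mod 57121 = 45889.
x_2 = 45889^2 mod 57121 = 34656.
x_3 = 34656^2 mod 57121 = 12190.
x_4 = 12190^2 mod 57121 = 24379.
Reached i = s−1 = 4 without hitting −1: 14083 is a Miller–Rabin witness and 57121 is composite.

yes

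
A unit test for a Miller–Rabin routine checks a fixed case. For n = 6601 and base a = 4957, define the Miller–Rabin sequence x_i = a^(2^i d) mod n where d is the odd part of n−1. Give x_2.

1

n − 1 = 6600 = 2^3 · 825, so s = 3 and d = 825.
x_0 = 4957^825 mod 6601 = 1.
x_1 = 1^2 mod 6601 = 1.
x_2 = 1^2 mod 6601 = 1.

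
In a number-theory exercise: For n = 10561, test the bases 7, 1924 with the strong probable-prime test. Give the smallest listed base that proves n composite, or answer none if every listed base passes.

n − 1 = 10560 = 2^6 · 165, so s = 6 and d = 165.
Base 7: x_0 = 7^165 mod 10561 = 7872. x_0 is neither 1 nor 10560, so continue squaring. x_1 = 7872^2 mod 10561 = 6997. x_2 = 6997^2 mod 10561 = 7774. x_3 = 7774^2 mod 10561 = 5034. x_4 = 5034^2 mod 10561 = 5317. x_5 = 5317^2 mod 10561 = 9253. Reached i = s−1 = 5 without hitting −1: 7 is a Miller–Rabin witness and 10561 is composite.
Base 1924: x_0 = 1924^165 mod 10561 = 4859. x_0 is neither 1 nor 10560, so continue squaring. x_1 = 4859^2 mod 10561 = 6046. x_2 = 6046^2 mod 10561 = 2495. x_3 = 2495^2 mod 10561 = 4596. x_4 = 4596^2 mod 10561 = 1216. x_5 = 1216^2 mod 10561 = 116. Reached i = s−1 = 5 without hitting −1: 1924 is a Miller–Rabin witness and 10561 is composite.
The smallest witness among the given bases is 7.

7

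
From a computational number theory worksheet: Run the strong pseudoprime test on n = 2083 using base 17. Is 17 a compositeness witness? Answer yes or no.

n − 1 = 2082 = 2^1 · 1041, so s = 1 and d = 1041.
Repeated squaring mod 2083: 17^1 ≡ 17, 17^2 ≡ 289, 17^4 ≡ 201, 17^8 ≡ 824, 17^16 ≡ 2001, 17^32 ≡ 475, 17^64 ≡ 661, 17^128 ≡ 1574, 17^256 ≡ 789, 17^512 ≡ 1787, 17^1024 ≡ 130.
1041 = 1024 + 16 + 1, so 17^1041 ≡ 130·2001·17 ≡ 1 (mod 2083).
x_0 = 17^1041 mod 2083 = 1.
x_0 = 1, so 17 is not a witness.

no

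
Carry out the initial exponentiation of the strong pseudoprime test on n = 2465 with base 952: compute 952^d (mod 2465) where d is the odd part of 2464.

n − 1 = 2464 = 2^5 · 77, so s = 5 and d = 77.
Repeated squaring mod 2465: 952^1 ≡ 952, 952^2 ≡ 1649, 952^4 ≡ 306, 952^8 ≡ 2431, 952^16 ≡ 1156, 952^32 ≡ 306, 952^64 ≡ 2431.
77 = 64 + 8 + 4 + 1, so 952^77 ≡ 2431·2431·306·952 ≡ 697 (mod 2465).

697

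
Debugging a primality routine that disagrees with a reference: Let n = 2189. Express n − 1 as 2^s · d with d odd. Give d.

547

Halving: 2188 → 1094 → 547; 547 is odd.
So 2188 = 2^2 · 547.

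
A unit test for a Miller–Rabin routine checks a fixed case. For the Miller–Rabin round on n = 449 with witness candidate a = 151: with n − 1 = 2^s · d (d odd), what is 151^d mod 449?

182

n − 1 = 448 = 2^6 · 7, so s = 6 and d = 7.
Repeated squaring mod 449: 151^1 ≡ 151, 151^2 ≡ 351, 151^4 ≡ 175.
7 = 4 + 2 + 1, so 151^7 ≡ 175·351·151 ≡ 182 (mod 449).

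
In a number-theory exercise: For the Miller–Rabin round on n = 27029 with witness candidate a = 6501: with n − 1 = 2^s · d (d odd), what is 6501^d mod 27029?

n − 1 = 27028 = 2^2 · 6757, so s = 2 and d = 6757.
6501^6757 mod 27029 = 23318.

23318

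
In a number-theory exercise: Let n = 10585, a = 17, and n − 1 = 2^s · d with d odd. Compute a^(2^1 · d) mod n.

3769

n − 1 = 10584 = 2^3 · 1323, so s = 3 and d = 1323.
x_0 = 17^1323 mod 10585 = 4913.
x_1 = 4913^2 mod 10585 = 3769.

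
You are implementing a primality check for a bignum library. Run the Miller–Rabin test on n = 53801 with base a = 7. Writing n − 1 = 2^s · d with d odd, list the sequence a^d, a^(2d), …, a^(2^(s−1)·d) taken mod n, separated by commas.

21625, 2333, 8988

n − 1 = 53800 = 2^3 · 6725, so s = 3 and d = 6725.
x_0 = 7^6725 mod 53801 = 21625.
x_1 = 21625^2 mod 53801 = 2333.
x_2 = 2333^2 mod 53801 = 8988.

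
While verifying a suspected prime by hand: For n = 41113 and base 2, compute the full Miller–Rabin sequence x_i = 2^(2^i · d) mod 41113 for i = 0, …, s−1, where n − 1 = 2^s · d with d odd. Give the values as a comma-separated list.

n − 1 = 41112 = 2^3 · 5139, so s = 3 and d = 5139.
x_0 = 2^5139 mod 41113 = 41112.
x_1 = 41112^2 mod 41113 = 1.
x_2 = 1^2 mod 41113 = 1.

41112, 1, 1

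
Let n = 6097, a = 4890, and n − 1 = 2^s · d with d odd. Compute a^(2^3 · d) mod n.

n − 1 = 6096 = 2^4 · 381, so s = 4 and d = 381.
Repeated squaring mod 6097: 4890^1 ≡ 4890, 4890^2 ≡ 5763, 4890^4 ≡ 1810, 4890^8 ≡ 2011, 4890^16 ≡ 1810, 4890^32 ≡ 2011, 4890^64 ≡ 1810, 4890^128 ≡ 2011, 4890^256 ≡ 1810.
381 = 256 + 64 + 32 + 16 + 8 + 4 + 1, so 4890^381 ≡ 1810·1810·2011·1810·2011·1810·4890 ≡ 5426 (mod 6097).
x_0 = 5426.
x_1 = 5426^2 mod 6097 = 5160.
x_2 = 5160^2 mod 6097 = 1.
x_3 = 1^2 mod 6097 = 1.

1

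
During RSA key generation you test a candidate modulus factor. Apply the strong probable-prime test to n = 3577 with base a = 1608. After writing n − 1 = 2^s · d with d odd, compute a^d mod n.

n − 1 = 3576 = 2^3 · 447, so s = 3 and d = 447.
1608^447 mod 3577 = 356.

356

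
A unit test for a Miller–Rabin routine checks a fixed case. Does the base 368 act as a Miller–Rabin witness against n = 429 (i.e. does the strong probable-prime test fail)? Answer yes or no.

n − 1 = 428 = 2^2 · 107, so s = 2 and d = 107.
x_0 = 368^107 mod 429 = 179.
x_0 is neither 1 nor 428, so continue squaring.
x_1 = 179^2 mod 429 = 295.
Reached i = s−1 = 1 without hitting −1: 368 is a Miller–Rabin witness and 429 is composite.

yes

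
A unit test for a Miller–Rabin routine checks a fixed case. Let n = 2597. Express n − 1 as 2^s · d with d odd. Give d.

Halving: 2596 → 1298 → 649; 649 is odd.
So 2596 = 2^2 · 649.

649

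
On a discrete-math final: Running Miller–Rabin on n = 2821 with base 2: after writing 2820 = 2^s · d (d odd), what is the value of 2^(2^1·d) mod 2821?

n − 1 = 2820 = 2^2 · 705, so s = 2 and d = 705.
x_0 = 2^705 mod 2821 = 2605.
x_1 = 2605^2 mod 2821 = 1520.

1520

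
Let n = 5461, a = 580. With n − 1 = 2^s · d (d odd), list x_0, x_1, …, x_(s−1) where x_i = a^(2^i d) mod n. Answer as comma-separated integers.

n − 1 = 5460 = 2^2 · 1365, so s = 2 and d = 1365.
x_0 = 580^1365 mod 5461 = 1162.
x_1 = 1162^2 mod 5461 = 1377.

1162, 1377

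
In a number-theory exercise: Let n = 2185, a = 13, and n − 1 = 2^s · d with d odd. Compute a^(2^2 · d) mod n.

n − 1 = 2184 = 2^3 · 273, so s = 3 and d = 273.
By repeated squaring, 13^273 ≡ 1038 (mod 2185).
x_0 = 1038.
x_1 = 1038^2 mod 2185 = 239.
x_2 = 239^2 mod 2185 = 311.

311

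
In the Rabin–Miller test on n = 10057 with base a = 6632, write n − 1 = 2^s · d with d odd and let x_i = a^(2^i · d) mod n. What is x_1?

3372

n − 1 = 10056 = 2^3 · 1257, so s = 3 and d = 1257.
Repeated squaring mod 10057: 6632^1 ≡ 6632, 6632^2 ≡ 4163, 6632^4 ≡ 2358, 6632^8 ≡ 8700, 6632^16 ≡ 1018, 6632^32 ≡ 453, 6632^64 ≡ 4069, 6632^128 ≡ 2939, 6632^256 ≡ 8815, 6632^512 ≡ 3843, 6632^1024 ≡ 4973.
1257 = 1024 + 128 + 64 + 32 + 8 + 1, so 6632^1257 ≡ 4973·2939·4069·453·8700·6632 ≡ 8058 (mod 10057).
x_0 = 8058.
x_1 = 8058^2 mod 10057 = 3372.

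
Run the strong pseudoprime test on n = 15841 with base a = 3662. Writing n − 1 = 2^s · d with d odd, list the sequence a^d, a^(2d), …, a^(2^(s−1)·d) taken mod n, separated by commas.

13021, 218, 1, 1, 1

n − 1 = 15840 = 2^5 · 495, so s = 5 and d = 495.
x_0 = 3662^495 mod 15841 = 13021.
x_1 = 13021^2 mod 15841 = 218.
x_2 = 218^2 mod 15841 = 1.
x_3 = 1^2 mod 15841 = 1.
x_4 = 1^2 mod 15841 = 1.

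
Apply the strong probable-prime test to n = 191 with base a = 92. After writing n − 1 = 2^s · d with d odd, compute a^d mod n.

n − 1 = 190 = 2^1 · 95, so s = 1 and d = 95.
92^95 mod 191 = 1.

1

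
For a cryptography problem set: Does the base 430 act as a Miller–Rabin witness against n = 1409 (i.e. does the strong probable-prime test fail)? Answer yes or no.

no

n − 1 = 1408 = 2^7 · 11, so s = 7 and d = 11.
x_0 = 430^11 mod 1409 = 738.
x_0 is neither 1 nor 1408, so continue squaring.
x_1 = 738^2 mod 1409 = 770.
x_2 = 770^2 mod 1409 = 1120.
x_3 = 1120^2 mod 1409 = 390.
x_4 = 390^2 mod 1409 = 1337.
x_5 = 1337^2 mod 1409 = 957.
x_6 = 957^2 mod 1409 = 1408.
x_6 ≡ −1, so 430 is not a witness.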